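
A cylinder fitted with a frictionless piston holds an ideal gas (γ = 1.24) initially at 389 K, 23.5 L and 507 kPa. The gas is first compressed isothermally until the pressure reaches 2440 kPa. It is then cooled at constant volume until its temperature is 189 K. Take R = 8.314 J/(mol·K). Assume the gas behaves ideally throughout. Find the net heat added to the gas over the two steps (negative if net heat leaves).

-44200 J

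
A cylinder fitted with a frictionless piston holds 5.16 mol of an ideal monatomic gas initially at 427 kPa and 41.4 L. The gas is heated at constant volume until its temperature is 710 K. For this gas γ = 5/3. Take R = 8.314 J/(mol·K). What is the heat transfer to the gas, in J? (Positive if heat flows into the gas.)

19200 J

T₁ = P₁V₁/(nR) = 427×41.4/(5.16×8.314) = 412 K.
Isochoric: V stays 41.4 L; P/T = const ⇒ T₂ = 710 K, P₂ = 736 kPa.
W = 0 (no volume change).
ΔU = nCvΔT = 5.16×12.5×(710−412) = 19200 J.
Q = ΔU = 19200 J.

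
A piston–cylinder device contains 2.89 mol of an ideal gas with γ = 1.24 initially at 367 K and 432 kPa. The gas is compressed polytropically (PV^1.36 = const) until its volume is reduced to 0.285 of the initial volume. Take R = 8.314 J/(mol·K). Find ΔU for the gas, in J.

21000 J

V₁ = nRT₁/P₁ = 2.89×8.314×367/432 = 20.4 L.
Polytropic n=1.36: T₂ = T₁(V₁/V₂)^(n−1) = 367×(3.51)^0.36 = 577 K; P₂ = P₁(V₁/V₂)^n = 2380 kPa.
For an ideal gas ΔU = nCvΔT with Cv = R/(γ−1) = 34.6 J/(mol·K).
ΔU = 2.89×34.6×(577−367) = 21000 J.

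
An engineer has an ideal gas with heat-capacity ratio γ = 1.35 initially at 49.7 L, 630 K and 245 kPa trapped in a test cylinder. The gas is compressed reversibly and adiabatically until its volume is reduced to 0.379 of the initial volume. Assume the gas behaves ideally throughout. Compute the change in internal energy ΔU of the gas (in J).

14100 J

n = P₁V₁/(RT₁) = 245×49.7/(8.314×630) = 2.32 mol.
Adiabatic: TV^(γ−1) = const ⇒ T₂ = 630×(2.64)^0.350 = 885 K; PV^γ = const ⇒ P₂ = 908 kPa.
For an ideal gas ΔU = nCvΔT with Cv = R/(γ−1) = 23.8 J/(mol·K).
ΔU = 2.32×23.8×(885−630) = 14100 J.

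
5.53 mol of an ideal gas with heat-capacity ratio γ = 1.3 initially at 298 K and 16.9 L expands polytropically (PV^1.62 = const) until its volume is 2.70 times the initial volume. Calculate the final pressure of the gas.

P₁ = nRT₁/V₁ = 5.53×8.314×298/16.9 = 811 kPa.
Polytropic n=1.62: T₂ = T₁(V₁/V₂)^(n−1) = 298×(0.370)^0.62 = 161 K; P₂ = P₁(V₁/V₂)^n = 162 kPa.

162 kPa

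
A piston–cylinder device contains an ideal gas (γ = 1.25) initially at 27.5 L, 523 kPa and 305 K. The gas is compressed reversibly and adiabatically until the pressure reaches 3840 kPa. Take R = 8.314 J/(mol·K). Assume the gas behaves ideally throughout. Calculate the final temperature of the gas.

Adiabatic: T₂/T₁ = (P₂/P₁)^((γ−1)/γ) ⇒ T₂ = 305×(7.34)^0.200 = 454 K; V₂ = 5.58 L.

454 K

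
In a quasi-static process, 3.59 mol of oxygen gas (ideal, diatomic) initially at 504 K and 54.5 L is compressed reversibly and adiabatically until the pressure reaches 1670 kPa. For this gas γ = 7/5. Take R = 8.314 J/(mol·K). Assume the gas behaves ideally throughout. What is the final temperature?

P₁ = nRT₁/V₁ = 3.59×8.314×504/54.5 = 276 kPa.
Adiabatic: T₂/T₁ = (P₂/P₁)^((γ−1)/γ) ⇒ T₂ = 504×(6.05)^0.286 = 843 K; V₂ = 15.1 L.

843 K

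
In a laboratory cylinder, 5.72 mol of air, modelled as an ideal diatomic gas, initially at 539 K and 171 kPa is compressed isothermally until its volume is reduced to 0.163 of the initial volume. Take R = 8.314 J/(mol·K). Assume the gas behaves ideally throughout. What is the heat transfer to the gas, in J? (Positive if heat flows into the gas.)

V₁ = nRT₁/P₁ = 5.72×8.314×539/171 = 150 L.
Isothermal: T stays 539 K; PV = const ⇒ V₂ = 24.4 L, P₂ = 1050 kPa.
ΔU = 0 (ideal gas, T constant).
W = nRT ln(V₂/V₁) = 5.72×8.314×539×ln(0.163) = -46500 J.
Q = ΔU + W = -46500 J.

-46500 J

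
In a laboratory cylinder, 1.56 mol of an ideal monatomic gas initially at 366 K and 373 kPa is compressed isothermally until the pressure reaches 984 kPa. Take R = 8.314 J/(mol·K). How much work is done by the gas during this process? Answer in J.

V₁ = nRT₁/P₁ = 1.56×8.314×366/373 = 12.7 L.
Isothermal: T stays 366 K; PV = const ⇒ V₂ = 4.82 L, P₂ = 984 kPa.
W = nRT ln(V₂/V₁) = 1.56×8.314×366×ln(0.379) = -4600 J.

-4600 J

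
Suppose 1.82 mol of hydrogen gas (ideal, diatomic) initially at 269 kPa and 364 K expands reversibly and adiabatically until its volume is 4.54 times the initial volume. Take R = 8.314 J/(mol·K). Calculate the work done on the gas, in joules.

-6250 J

V₁ = nRT₁/P₁ = 1.82×8.314×364/269 = 20.5 L.
Adiabatic: TV^(γ−1) = const ⇒ T₂ = 364×(0.220)^0.400 = 199 K; PV^γ = const ⇒ P₂ = 32.3 kPa.
ΔU = nCvΔT = 1.82×20.8×(199−364) = -6250 J.
Q = 0 for an adiabatic process, so W = −ΔU = 6250 J.
Work done on the gas = −W_by = -6250 J.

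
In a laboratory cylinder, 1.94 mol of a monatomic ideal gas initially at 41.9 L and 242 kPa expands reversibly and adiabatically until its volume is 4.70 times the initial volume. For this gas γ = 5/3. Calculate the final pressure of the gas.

18.4 kPa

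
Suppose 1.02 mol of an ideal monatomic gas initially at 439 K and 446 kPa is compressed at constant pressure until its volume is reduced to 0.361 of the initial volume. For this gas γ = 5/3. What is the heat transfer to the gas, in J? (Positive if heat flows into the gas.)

-5950 J

V₁ = nRT₁/P₁ = 1.02×8.314×439/446 = 8.35 L.
Isobaric: P stays 446 kPa; V/T = const ⇒ T₂ = 158 K, V₂ = 3.01 L.
W = PΔV = 446×(3.01−8.35) kPa·L = -2380 J.
ΔU = nCvΔT = 1.02×12.5×(158−439) = -3570 J.
Q = ΔU + W = nCpΔT = -5950 J.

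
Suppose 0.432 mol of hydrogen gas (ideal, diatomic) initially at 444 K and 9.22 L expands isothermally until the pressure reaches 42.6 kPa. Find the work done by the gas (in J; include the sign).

P₁ = nRT₁/V₁ = 0.432×8.314×444/9.22 = 173 kPa.
Isothermal: T stays 444 K; PV = const ⇒ V₂ = 37.4 L, P₂ = 42.6 kPa.
W = nRT ln(V₂/V₁) = 0.432×8.314×444×ln(4.06) = 2230 J.

2230 J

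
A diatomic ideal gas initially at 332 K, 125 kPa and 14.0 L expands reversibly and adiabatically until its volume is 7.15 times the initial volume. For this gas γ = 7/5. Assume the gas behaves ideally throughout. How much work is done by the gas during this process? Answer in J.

n = P₁V₁/(RT₁) = 125×14.0/(8.314×332) = 0.634 mol.
Adiabatic: TV^(γ−1) = const ⇒ T₂ = 332×(0.140)^0.400 = 151 K; PV^γ = const ⇒ P₂ = 7.96 kPa.
ΔU = nCvΔT = 0.634×20.8×(151−332) = -2380 J.
Q = 0 for an adiabatic process, so W = −ΔU = 2380 J.

2380 J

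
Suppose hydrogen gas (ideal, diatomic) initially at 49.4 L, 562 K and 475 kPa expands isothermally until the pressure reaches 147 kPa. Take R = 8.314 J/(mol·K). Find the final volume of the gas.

160 L

Isothermal: T stays 562 K; PV = const ⇒ V₂ = 160 L, P₂ = 147 kPa.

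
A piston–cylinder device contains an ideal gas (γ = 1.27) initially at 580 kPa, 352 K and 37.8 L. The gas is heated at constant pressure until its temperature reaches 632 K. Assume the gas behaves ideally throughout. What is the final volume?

67.9 L

Isobaric: P stays 580 kPa; V/T = const ⇒ T₂ = 632 K, V₂ = 67.9 L.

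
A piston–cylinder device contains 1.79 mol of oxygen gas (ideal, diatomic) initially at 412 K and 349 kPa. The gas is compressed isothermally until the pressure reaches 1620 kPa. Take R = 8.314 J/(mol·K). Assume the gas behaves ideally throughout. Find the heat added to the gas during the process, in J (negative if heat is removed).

-9410 J

V₁ = nRT₁/P₁ = 1.79×8.314×412/349 = 17.6 L.
Isothermal: T stays 412 K; PV = const ⇒ V₂ = 3.78 L, P₂ = 1620 kPa.
ΔU = 0 (ideal gas, T constant).
W = nRT ln(V₂/V₁) = 1.79×8.314×412×ln(0.215) = -9410 J.
Q = ΔU + W = -9410 J.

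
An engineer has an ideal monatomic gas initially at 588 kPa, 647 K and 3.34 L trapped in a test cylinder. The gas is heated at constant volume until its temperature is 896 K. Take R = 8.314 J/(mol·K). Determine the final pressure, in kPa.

814 kPa

Isochoric: V stays 3.34 L; P/T = const ⇒ T₂ = 896 K, P₂ = 814 kPa.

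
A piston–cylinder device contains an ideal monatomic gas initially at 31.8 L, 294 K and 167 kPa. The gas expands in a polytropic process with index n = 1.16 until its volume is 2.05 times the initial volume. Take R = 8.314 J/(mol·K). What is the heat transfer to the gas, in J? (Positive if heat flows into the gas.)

n = P₁V₁/(RT₁) = 167×31.8/(8.314×294) = 2.17 mol.
Polytropic n=1.16: T₂ = T₁(V₁/V₂)^(n−1) = 294×(0.488)^0.16 = 262 K; P₂ = P₁(V₁/V₂)^n = 72.6 kPa.
W = (P₁V₁−P₂V₂)/(n−1) = (167×31.8−72.6×65.2)/0.16 = 3600 J.
ΔU = nCvΔT = 2.17×12.5×(262−294) = -864 J.
Q = ΔU + W = 2740 J.

2740 J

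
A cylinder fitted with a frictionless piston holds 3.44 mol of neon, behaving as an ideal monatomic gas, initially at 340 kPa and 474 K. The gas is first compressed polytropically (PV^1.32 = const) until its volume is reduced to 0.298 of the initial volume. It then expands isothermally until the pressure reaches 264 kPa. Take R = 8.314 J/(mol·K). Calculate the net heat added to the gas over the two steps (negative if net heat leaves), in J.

V₁ = nRT₁/P₁ = 3.44×8.314×474/340 = 39.9 L.
Step 1 — Polytropic n=1.32: T₂ = T₁(V₁/V₂)^(n−1) = 474×(3.36)^0.32 = 698 K; P₂ = P₁(V₁/V₂)^n = 1680 kPa.
W = (P₁V₁−P₂V₂)/(n−1) = (340×39.9−1680×11.9)/0.32 = -20000 J.
ΔU = nCvΔT = 3.44×12.5×(698−474) = 9620 J.
Q = ΔU + W = -10400 J.
State after step 1: P = 1680 kPa, V = 11.9 L, T = 698 K.
Step 2 — Isothermal: T stays 698 K; PV = const ⇒ V₂ = 75.6 L, P₂ = 264 kPa.
ΔU = 0 (ideal gas, T constant).
W = nRT ln(V₂/V₁) = 3.44×8.314×698×ln(6.37) = 37000 J.
Q = ΔU + W = 37000 J.
Net over both steps: W = 16900 J, Q = 26500 J, ΔU = 9620 J.

26500 J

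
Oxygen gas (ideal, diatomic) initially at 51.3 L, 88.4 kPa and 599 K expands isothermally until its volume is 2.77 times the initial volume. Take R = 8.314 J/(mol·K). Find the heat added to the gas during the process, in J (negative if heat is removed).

n = P₁V₁/(RT₁) = 88.4×51.3/(8.314×599) = 0.911 mol.
Isothermal: T stays 599 K; PV = const ⇒ V₂ = 142 L, P₂ = 31.9 kPa.
ΔU = 0 (ideal gas, T constant).
W = nRT ln(V₂/V₁) = 0.911×8.314×599×ln(2.77) = 4620 J.
Q = ΔU + W = 4620 J.

4620 J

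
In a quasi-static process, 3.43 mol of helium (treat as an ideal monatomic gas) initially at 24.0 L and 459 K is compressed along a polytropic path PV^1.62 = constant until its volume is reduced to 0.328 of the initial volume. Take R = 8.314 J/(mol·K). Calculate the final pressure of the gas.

P₁ = nRT₁/V₁ = 3.43×8.314×459/24.0 = 545 kPa.
Polytropic n=1.62: T₂ = T₁(V₁/V₂)^(n−1) = 459×(3.05)^0.62 = 916 K; P₂ = P₁(V₁/V₂)^n = 3320 kPa.

3320 kPa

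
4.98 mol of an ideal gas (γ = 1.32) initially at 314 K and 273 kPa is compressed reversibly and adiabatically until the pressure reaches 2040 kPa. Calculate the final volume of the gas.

10.4 L

V₁ = nRT₁/P₁ = 4.98×8.314×314/273 = 47.6 L.
Adiabatic: T₂/T₁ = (P₂/P₁)^((γ−1)/γ) ⇒ T₂ = 314×(7.47)^0.242 = 511 K; V₂ = 10.4 L.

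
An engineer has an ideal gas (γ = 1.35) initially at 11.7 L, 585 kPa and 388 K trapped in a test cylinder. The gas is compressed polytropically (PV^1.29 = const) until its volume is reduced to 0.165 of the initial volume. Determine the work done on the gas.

n = P₁V₁/(RT₁) = 585×11.7/(8.314×388) = 2.12 mol.
Polytropic n=1.29: T₂ = T₁(V₁/V₂)^(n−1) = 388×(6.06)^0.29 = 654 K; P₂ = P₁(V₁/V₂)^n = 5980 kPa.
W = (P₁V₁−P₂V₂)/(n−1) = (585×11.7−5980×1.93)/0.29 = -16200 J.
Work done on the gas = −W_by = 16200 J.

16200 J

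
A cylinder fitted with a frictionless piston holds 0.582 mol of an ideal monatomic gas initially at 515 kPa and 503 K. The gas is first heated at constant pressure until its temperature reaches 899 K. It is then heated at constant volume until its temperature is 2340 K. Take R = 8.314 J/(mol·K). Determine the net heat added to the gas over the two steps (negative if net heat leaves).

15200 J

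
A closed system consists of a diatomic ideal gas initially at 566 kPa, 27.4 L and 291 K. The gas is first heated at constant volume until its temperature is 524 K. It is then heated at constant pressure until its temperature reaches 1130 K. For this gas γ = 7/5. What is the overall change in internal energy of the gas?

n = P₁V₁/(RT₁) = 566×27.4/(8.314×291) = 6.41 mol.
Step 1 — Isochoric: V stays 27.4 L; P/T = const ⇒ T₂ = 524 K, P₂ = 1020 kPa.
W = 0 (no volume change).
ΔU = nCvΔT = 6.41×20.8×(524−291) = 31000 J.
Q = ΔU = 31000 J.
State after step 1: P = 1020 kPa, V = 27.4 L, T = 524 K.
Step 2 — Isobaric: P stays 1020 kPa; V/T = const ⇒ T₂ = 1130 K, V₂ = 59.1 L.
W = PΔV = 1020×(59.1−27.4) kPa·L = 32300 J.
ΔU = nCvΔT = 6.41×20.8×(1130−524) = 80700 J.
Q = ΔU + W = nCpΔT = 113000 J.
Net over both steps: W = 32300 J, Q = 144000 J, ΔU = 112000 J.

112000 J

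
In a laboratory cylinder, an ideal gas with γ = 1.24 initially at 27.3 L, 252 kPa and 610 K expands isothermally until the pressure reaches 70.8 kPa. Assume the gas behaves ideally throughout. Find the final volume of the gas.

97.2 L

Isothermal: T stays 610 K; PV = const ⇒ V₂ = 97.2 L, P₂ = 70.8 kPa.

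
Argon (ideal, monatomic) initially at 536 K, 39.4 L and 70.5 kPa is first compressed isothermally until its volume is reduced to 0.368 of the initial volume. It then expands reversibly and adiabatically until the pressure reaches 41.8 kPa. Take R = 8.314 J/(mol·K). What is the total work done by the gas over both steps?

n = P₁V₁/(RT₁) = 70.5×39.4/(8.314×536) = 0.623 mol.
Step 1 — Isothermal: T stays 536 K; PV = const ⇒ V₂ = 14.5 L, P₂ = 192 kPa.
ΔU = 0 (ideal gas, T constant).
W = nRT ln(V₂/V₁) = 0.623×8.314×536×ln(0.368) = -2780 J.
Q = ΔU + W = -2780 J.
State after step 1: P = 192 kPa, V = 14.5 L, T = 536 K.
Step 2 — Adiabatic: T₂/T₁ = (P₂/P₁)^((γ−1)/γ) ⇒ T₂ = 536×(0.218)^0.400 = 292 K; V₂ = 36.1 L.
ΔU = nCvΔT = 0.623×12.5×(292−536) = -1900 J.
Q = 0 for an adiabatic process, so W = −ΔU = 1900 J.
Net over both steps: W = -877 J, Q = -2780 J, ΔU = -1900 J.

-877 J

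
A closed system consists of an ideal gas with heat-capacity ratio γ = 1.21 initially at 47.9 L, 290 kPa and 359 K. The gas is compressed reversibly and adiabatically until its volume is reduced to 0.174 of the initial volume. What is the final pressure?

Adiabatic: TV^(γ−1) = const ⇒ T₂ = 359×(5.75)^0.210 = 518 K; PV^γ = const ⇒ P₂ = 2410 kPa.

2410 kPa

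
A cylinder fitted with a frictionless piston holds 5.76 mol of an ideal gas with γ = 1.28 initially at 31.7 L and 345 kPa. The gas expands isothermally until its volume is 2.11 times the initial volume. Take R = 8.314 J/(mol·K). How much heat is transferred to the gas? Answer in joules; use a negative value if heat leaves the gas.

8170 J

T₁ = P₁V₁/(nR) = 345×31.7/(5.76×8.314) = 228 K.
Isothermal: T stays 228 K; PV = const ⇒ V₂ = 66.9 L, P₂ = 164 kPa.
ΔU = 0 (ideal gas, T constant).
W = nRT ln(V₂/V₁) = 5.76×8.314×228×ln(2.11) = 8170 J.
Q = ΔU + W = 8170 J.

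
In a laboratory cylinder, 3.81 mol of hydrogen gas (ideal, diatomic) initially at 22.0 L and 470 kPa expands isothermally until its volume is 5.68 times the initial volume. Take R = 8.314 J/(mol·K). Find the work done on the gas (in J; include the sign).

T₁ = P₁V₁/(nR) = 470×22.0/(3.81×8.314) = 326 K.
Isothermal: T stays 326 K; PV = const ⇒ V₂ = 125 L, P₂ = 82.7 kPa.
W = nRT ln(V₂/V₁) = 3.81×8.314×326×ln(5.68) = 18000 J.
Work done on the gas = −W_by = -18000 J.

-18000 J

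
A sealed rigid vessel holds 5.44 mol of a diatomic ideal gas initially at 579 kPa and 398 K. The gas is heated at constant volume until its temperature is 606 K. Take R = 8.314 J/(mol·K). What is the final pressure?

V₁ = nRT₁/P₁ = 5.44×8.314×398/579 = 31.1 L.
Isochoric: V stays 31.1 L; P/T = const ⇒ T₂ = 606 K, P₂ = 882 kPa.

882 kPa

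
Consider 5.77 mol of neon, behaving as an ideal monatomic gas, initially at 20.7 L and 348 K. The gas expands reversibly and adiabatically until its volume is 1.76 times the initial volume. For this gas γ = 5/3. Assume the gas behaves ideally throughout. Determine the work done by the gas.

P₁ = nRT₁/V₁ = 5.77×8.314×348/20.7 = 806 kPa.
Adiabatic: TV^(γ−1) = const ⇒ T₂ = 348×(0.568)^0.667 = 239 K; PV^γ = const ⇒ P₂ = 314 kPa.
ΔU = nCvΔT = 5.77×12.5×(239−348) = -7860 J.
Q = 0 for an adiabatic process, so W = −ΔU = 7860 J.

7860 J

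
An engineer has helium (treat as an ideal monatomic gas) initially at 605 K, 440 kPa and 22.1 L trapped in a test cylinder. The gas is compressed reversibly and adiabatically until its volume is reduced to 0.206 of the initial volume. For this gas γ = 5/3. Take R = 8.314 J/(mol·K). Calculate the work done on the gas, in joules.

n = P₁V₁/(RT₁) = 440×22.1/(8.314×605) = 1.93 mol.
Adiabatic: TV^(γ−1) = const ⇒ T₂ = 605×(4.85)^0.667 = 1730 K; PV^γ = const ⇒ P₂ = 6120 kPa.
ΔU = nCvΔT = 1.93×12.5×(1730−605) = 27200 J.
Q = 0 for an adiabatic process, so W = −ΔU = -27200 J.
Work done on the gas = −W_by = 27200 J.

27200 J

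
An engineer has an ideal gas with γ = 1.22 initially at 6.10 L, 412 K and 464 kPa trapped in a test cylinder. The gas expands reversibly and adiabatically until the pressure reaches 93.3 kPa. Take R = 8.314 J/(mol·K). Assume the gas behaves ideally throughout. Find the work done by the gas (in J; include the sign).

n = P₁V₁/(RT₁) = 464×6.10/(8.314×412) = 0.826 mol.
Adiabatic: T₂/T₁ = (P₂/P₁)^((γ−1)/γ) ⇒ T₂ = 412×(0.201)^0.180 = 309 K; V₂ = 22.7 L.
ΔU = nCvΔT = 0.826×37.8×(309−412) = -3230 J.
Q = 0 for an adiabatic process, so W = −ΔU = 3230 J.

3230 J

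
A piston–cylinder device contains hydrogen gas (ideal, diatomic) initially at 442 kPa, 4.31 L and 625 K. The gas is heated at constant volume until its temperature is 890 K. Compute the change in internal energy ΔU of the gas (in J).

2020 J

n = P₁V₁/(RT₁) = 442×4.31/(8.314×625) = 0.367 mol.
Isochoric: V stays 4.31 L; P/T = const ⇒ T₂ = 890 K, P₂ = 629 kPa.
For an ideal gas ΔU = nCvΔT with Cv = (5/2)R = 20.8 J/(mol·K).
ΔU = 0.367×20.8×(890−625) = 2020 J.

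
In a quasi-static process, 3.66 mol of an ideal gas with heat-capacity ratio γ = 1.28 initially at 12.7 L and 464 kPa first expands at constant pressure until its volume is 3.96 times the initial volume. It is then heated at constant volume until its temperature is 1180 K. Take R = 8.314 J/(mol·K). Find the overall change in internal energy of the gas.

T₁ = P₁V₁/(nR) = 464×12.7/(3.66×8.314) = 194 K.
Step 1 — Isobaric: P stays 464 kPa; V/T = const ⇒ T₂ = 767 K, V₂ = 50.3 L.
W = PΔV = 464×(50.3−12.7) kPa·L = 17400 J.
ΔU = nCvΔT = 3.66×29.7×(767−194) = 62300 J.
Q = ΔU + W = nCpΔT = 79700 J.
State after step 1: P = 464 kPa, V = 50.3 L, T = 767 K.
Step 2 — Isochoric: V stays 50.3 L; P/T = const ⇒ T₂ = 1180 K, P₂ = 714 kPa.
W = 0 (no volume change).
ΔU = nCvΔT = 3.66×29.7×(1180−767) = 44900 J.
Q = ΔU = 44900 J.
Net over both steps: W = 17400 J, Q = 125000 J, ΔU = 107000 J.

107000 J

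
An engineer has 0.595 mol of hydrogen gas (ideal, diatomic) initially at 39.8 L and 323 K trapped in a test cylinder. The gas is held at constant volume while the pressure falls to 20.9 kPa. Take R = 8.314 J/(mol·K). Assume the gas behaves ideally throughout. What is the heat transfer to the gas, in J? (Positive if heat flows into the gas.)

P₁ = nRT₁/V₁ = 0.595×8.314×323/39.8 = 40.1 kPa.
Isochoric: V stays 39.8 L; P/T = const ⇒ T₂ = 168 K, P₂ = 20.9 kPa.
W = 0 (no volume change).
ΔU = nCvΔT = 0.595×20.8×(168−323) = -1920 J.
Q = ΔU = -1920 J.

-1920 J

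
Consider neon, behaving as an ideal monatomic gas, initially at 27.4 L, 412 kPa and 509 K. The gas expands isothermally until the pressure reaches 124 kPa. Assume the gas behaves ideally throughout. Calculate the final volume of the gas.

Isothermal: T stays 509 K; PV = const ⇒ V₂ = 91.0 L, P₂ = 124 kPa.

91.0 L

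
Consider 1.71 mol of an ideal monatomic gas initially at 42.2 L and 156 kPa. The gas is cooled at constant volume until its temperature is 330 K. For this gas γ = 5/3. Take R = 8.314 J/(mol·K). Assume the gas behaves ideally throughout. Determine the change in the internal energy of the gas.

-2840 J

T₁ = P₁V₁/(nR) = 156×42.2/(1.71×8.314) = 463 K.
Isochoric: V stays 42.2 L; P/T = const ⇒ T₂ = 330 K, P₂ = 111 kPa.
For an ideal gas ΔU = nCvΔT with Cv = (3/2)R = 12.5 J/(mol·K).
ΔU = 1.71×12.5×(330−463) = -2840 J.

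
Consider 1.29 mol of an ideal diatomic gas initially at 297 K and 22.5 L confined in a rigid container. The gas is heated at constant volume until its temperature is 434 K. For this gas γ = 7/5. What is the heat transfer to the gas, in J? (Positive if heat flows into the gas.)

P₁ = nRT₁/V₁ = 1.29×8.314×297/22.5 = 142 kPa.
Isochoric: V stays 22.5 L; P/T = const ⇒ T₂ = 434 K, P₂ = 207 kPa.
W = 0 (no volume change).
ΔU = nCvΔT = 1.29×20.8×(434−297) = 3670 J.
Q = ΔU = 3670 J.

3670 J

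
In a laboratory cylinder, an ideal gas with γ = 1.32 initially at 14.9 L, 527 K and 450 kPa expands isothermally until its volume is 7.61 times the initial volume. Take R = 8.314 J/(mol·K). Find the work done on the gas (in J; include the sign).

n = P₁V₁/(RT₁) = 450×14.9/(8.314×527) = 1.53 mol.
Isothermal: T stays 527 K; PV = const ⇒ V₂ = 113 L, P₂ = 59.1 kPa.
W = nRT ln(V₂/V₁) = 1.53×8.314×527×ln(7.61) = 13600 J.
Work done on the gas = −W_by = -13600 J.

-13600 J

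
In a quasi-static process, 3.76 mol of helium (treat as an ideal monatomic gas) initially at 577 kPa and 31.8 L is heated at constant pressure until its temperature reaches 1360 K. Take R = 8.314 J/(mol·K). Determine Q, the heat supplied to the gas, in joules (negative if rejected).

60400 J

T₁ = P₁V₁/(nR) = 577×31.8/(3.76×8.314) = 587 K.
Isobaric: P stays 577 kPa; V/T = const ⇒ T₂ = 1360 K, V₂ = 73.7 L.
W = PΔV = 577×(73.7−31.8) kPa·L = 24200 J.
ΔU = nCvΔT = 3.76×12.5×(1360−587) = 36200 J.
Q = ΔU + W = nCpΔT = 60400 J.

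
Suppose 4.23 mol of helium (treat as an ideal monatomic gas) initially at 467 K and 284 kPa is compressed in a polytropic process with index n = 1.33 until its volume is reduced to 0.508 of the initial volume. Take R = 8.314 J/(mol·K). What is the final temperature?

584 K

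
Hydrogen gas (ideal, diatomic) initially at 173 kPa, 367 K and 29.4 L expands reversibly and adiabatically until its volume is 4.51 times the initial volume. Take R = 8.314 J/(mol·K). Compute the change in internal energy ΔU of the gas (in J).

n = P₁V₁/(RT₁) = 173×29.4/(8.314×367) = 1.67 mol.
Adiabatic: TV^(γ−1) = const ⇒ T₂ = 367×(0.222)^0.400 = 201 K; PV^γ = const ⇒ P₂ = 21.0 kPa.
For an ideal gas ΔU = nCvΔT with Cv = (5/2)R = 20.8 J/(mol·K).
ΔU = 1.67×20.8×(201−367) = -5750 J.

-5750 J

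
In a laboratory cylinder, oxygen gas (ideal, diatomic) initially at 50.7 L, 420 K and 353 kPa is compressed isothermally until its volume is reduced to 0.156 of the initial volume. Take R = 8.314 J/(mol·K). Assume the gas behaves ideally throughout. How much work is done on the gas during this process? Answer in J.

33300 J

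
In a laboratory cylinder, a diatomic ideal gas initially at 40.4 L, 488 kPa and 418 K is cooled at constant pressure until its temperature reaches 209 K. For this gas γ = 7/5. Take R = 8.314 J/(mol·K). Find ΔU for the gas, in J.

n = P₁V₁/(RT₁) = 488×40.4/(8.314×418) = 5.67 mol.
Isobaric: P stays 488 kPa; V/T = const ⇒ T₂ = 209 K, V₂ = 20.2 L.
For an ideal gas ΔU = nCvΔT with Cv = (5/2)R = 20.8 J/(mol·K).
ΔU = 5.67×20.8×(209−418) = -24600 J.

-24600 J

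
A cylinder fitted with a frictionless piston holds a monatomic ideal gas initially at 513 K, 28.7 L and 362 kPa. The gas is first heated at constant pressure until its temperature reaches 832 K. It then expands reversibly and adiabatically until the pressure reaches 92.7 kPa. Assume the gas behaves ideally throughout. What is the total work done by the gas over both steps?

n = P₁V₁/(RT₁) = 362×28.7/(8.314×513) = 2.44 mol.
Step 1 — Isobaric: P stays 362 kPa; V/T = const ⇒ T₂ = 832 K, V₂ = 46.5 L.
W = PΔV = 362×(46.5−28.7) kPa·L = 6460 J.
ΔU = nCvΔT = 2.44×12.5×(832−513) = 9690 J.
Q = ΔU + W = nCpΔT = 16200 J.
State after step 1: P = 362 kPa, V = 46.5 L, T = 832 K.
Step 2 — Adiabatic: T₂/T₁ = (P₂/P₁)^((γ−1)/γ) ⇒ T₂ = 832×(0.256)^0.400 = 482 K; V₂ = 105 L.
ΔU = nCvΔT = 2.44×12.5×(482−832) = -10600 J.
Q = 0 for an adiabatic process, so W = −ΔU = 10600 J.
Net over both steps: W = 17100 J, Q = 16200 J, ΔU = -927 J.

17100 J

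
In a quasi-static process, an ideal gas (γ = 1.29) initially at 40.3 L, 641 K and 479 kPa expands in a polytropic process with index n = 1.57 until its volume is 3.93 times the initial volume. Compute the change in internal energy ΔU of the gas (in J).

-36100 J

n = P₁V₁/(RT₁) = 479×40.3/(8.314×641) = 3.62 mol.
Polytropic n=1.57: T₂ = T₁(V₁/V₂)^(n−1) = 641×(0.254)^0.57 = 294 K; P₂ = P₁(V₁/V₂)^n = 55.9 kPa.
For an ideal gas ΔU = nCvΔT with Cv = R/(γ−1) = 28.7 J/(mol·K).
ΔU = 3.62×28.7×(294−641) = -36100 J.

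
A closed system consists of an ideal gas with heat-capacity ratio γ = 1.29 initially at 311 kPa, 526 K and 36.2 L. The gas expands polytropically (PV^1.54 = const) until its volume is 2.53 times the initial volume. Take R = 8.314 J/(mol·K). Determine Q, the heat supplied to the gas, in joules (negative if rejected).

-7090 J

n = P₁V₁/(RT₁) = 311×36.2/(8.314×526) = 2.57 mol.
Polytropic n=1.54: T₂ = T₁(V₁/V₂)^(n−1) = 526×(0.395)^0.54 = 319 K; P₂ = P₁(V₁/V₂)^n = 74.5 kPa.
W = (P₁V₁−P₂V₂)/(n−1) = (311×36.2−74.5×91.6)/0.54 = 8220 J.
ΔU = nCvΔT = 2.57×28.7×(319−526) = -15300 J.
Q = ΔU + W = -7090 J.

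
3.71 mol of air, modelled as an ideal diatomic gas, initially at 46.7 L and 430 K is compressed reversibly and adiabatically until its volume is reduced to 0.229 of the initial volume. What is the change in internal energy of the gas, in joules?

P₁ = nRT₁/V₁ = 3.71×8.314×430/46.7 = 284 kPa.
Adiabatic: TV^(γ−1) = const ⇒ T₂ = 430×(4.37)^0.400 = 775 K; PV^γ = const ⇒ P₂ = 2240 kPa.
For an ideal gas ΔU = nCvΔT with Cv = (5/2)R = 20.8 J/(mol·K).
ΔU = 3.71×20.8×(775−430) = 26600 J.

26600 J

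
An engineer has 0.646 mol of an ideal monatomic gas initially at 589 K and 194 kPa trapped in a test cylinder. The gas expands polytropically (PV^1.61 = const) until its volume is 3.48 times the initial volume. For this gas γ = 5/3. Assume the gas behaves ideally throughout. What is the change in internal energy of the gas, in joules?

-2530 J

V₁ = nRT₁/P₁ = 0.646×8.314×589/194 = 16.3 L.
Polytropic n=1.61: T₂ = T₁(V₁/V₂)^(n−1) = 589×(0.287)^0.61 = 275 K; P₂ = P₁(V₁/V₂)^n = 26.1 kPa.
For an ideal gas ΔU = nCvΔT with Cv = (3/2)R = 12.5 J/(mol·K).
ΔU = 0.646×12.5×(275−589) = -2530 J.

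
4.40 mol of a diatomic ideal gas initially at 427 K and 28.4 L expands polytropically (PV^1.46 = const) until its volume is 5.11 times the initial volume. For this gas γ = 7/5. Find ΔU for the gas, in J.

-20600 J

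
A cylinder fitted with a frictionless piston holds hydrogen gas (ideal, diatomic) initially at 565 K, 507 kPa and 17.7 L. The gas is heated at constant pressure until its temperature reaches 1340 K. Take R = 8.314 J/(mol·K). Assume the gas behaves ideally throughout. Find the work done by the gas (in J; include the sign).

12300 J

n = P₁V₁/(RT₁) = 507×17.7/(8.314×565) = 1.91 mol.
Isobaric: P stays 507 kPa; V/T = const ⇒ T₂ = 1340 K, V₂ = 42.0 L.
W = PΔV = 507×(42.0−17.7) kPa·L = 12300 J.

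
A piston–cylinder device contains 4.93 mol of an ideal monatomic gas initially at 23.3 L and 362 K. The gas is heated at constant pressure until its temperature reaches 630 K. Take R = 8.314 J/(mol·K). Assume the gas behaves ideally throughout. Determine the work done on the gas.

-11000 J

P₁ = nRT₁/V₁ = 4.93×8.314×362/23.3 = 637 kPa.
Isobaric: P stays 637 kPa; V/T = const ⇒ T₂ = 630 K, V₂ = 40.5 L.
W = PΔV = 637×(40.5−23.3) kPa·L = 11000 J.
Work done on the gas = −W_by = -11000 J.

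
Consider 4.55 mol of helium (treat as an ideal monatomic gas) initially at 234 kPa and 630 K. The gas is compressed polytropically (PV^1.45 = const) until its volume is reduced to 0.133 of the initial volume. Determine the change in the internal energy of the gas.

V₁ = nRT₁/P₁ = 4.55×8.314×630/234 = 102 L.
Polytropic n=1.45: T₂ = T₁(V₁/V₂)^(n−1) = 630×(7.52)^0.45 = 1560 K; P₂ = P₁(V₁/V₂)^n = 4360 kPa.
For an ideal gas ΔU = nCvΔT with Cv = (3/2)R = 12.5 J/(mol·K).
ΔU = 4.55×12.5×(1560−630) = 52900 J.

52900 J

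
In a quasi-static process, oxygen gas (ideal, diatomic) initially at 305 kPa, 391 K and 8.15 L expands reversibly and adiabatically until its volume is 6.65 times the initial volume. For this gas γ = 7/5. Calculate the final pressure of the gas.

Adiabatic: TV^(γ−1) = const ⇒ T₂ = 391×(0.150)^0.400 = 183 K; PV^γ = const ⇒ P₂ = 21.5 kPa.

21.5 kPa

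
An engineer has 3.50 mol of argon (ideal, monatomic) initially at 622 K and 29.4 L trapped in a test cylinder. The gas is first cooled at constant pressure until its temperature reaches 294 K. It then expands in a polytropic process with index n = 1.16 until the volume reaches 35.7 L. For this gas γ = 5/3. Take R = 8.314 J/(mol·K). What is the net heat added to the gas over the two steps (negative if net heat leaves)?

-18200 J

P₁ = nRT₁/V₁ = 3.50×8.314×622/29.4 = 616 kPa.
Step 1 — Isobaric: P stays 616 kPa; V/T = const ⇒ T₂ = 294 K, V₂ = 13.9 L.
W = PΔV = 616×(13.9−29.4) kPa·L = -9540 J.
ΔU = nCvΔT = 3.50×12.5×(294−622) = -14300 J.
Q = ΔU + W = nCpΔT = -23900 J.
State after step 1: P = 616 kPa, V = 13.9 L, T = 294 K.
Step 2 — Polytropic n=1.16: T₂ = T₁(V₁/V₂)^(n−1) = 294×(0.389)^0.16 = 253 K; P₂ = P₁(V₁/V₂)^n = 206 kPa.
W = (P₁V₁−P₂V₂)/(n−1) = (616×13.9−206×35.7)/0.16 = 7490 J.
ΔU = nCvΔT = 3.50×12.5×(253−294) = -1800 J.
Q = ΔU + W = 5690 J.
Net over both steps: W = -2050 J, Q = -18200 J, ΔU = -16100 J.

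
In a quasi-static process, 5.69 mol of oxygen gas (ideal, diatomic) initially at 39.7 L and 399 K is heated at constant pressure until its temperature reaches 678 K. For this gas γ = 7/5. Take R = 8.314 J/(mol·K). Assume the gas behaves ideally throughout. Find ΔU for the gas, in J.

P₁ = nRT₁/V₁ = 5.69×8.314×399/39.7 = 475 kPa.
Isobaric: P stays 475 kPa; V/T = const ⇒ T₂ = 678 K, V₂ = 67.5 L.
For an ideal gas ΔU = nCvΔT with Cv = (5/2)R = 20.8 J/(mol·K).
ΔU = 5.69×20.8×(678−399) = 33000 J.

33000 J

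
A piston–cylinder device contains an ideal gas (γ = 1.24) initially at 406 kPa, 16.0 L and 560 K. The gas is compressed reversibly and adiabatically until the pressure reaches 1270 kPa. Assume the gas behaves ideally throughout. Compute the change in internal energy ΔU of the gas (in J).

n = P₁V₁/(RT₁) = 406×16.0/(8.314×560) = 1.40 mol.
Adiabatic: T₂/T₁ = (P₂/P₁)^((γ−1)/γ) ⇒ T₂ = 560×(3.13)^0.194 = 698 K; V₂ = 6.38 L.
For an ideal gas ΔU = nCvΔT with Cv = R/(γ−1) = 34.6 J/(mol·K).
ΔU = 1.40×34.6×(698−560) = 6680 J.

6680 J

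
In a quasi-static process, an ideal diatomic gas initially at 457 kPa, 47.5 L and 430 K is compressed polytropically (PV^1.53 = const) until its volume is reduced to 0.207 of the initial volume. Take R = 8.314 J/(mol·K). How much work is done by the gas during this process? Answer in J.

-53400 J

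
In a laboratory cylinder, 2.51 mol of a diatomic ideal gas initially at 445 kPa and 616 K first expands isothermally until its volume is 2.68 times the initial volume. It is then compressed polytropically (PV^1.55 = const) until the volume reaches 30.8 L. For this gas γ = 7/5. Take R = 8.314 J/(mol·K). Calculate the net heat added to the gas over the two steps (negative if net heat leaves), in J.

V₁ = nRT₁/P₁ = 2.51×8.314×616/445 = 28.9 L.
Step 1 — Isothermal: T stays 616 K; PV = const ⇒ V₂ = 77.4 L, P₂ = 166 kPa.
ΔU = 0 (ideal gas, T constant).
W = nRT ln(V₂/V₁) = 2.51×8.314×616×ln(2.68) = 12700 J.
Q = ΔU + W = 12700 J.
State after step 1: P = 166 kPa, V = 77.4 L, T = 616 K.
Step 2 — Polytropic n=1.55: T₂ = T₁(V₁/V₂)^(n−1) = 616×(2.51)^0.55 = 1020 K; P₂ = P₁(V₁/V₂)^n = 693 kPa.
W = (P₁V₁−P₂V₂)/(n−1) = (166×77.4−693×30.8)/0.55 = -15400 J.
ΔU = nCvΔT = 2.51×20.8×(1020−616) = 21200 J.
Q = ΔU + W = 5790 J.
Net over both steps: W = -2760 J, Q = 18500 J, ΔU = 21200 J.

18500 J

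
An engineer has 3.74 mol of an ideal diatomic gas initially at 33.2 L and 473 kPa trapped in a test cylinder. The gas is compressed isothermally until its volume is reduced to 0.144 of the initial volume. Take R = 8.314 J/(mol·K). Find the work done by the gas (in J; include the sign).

-30400 J

T₁ = P₁V₁/(nR) = 473×33.2/(3.74×8.314) = 505 K.
Isothermal: T stays 505 K; PV = const ⇒ V₂ = 4.78 L, P₂ = 3280 kPa.
W = nRT ln(V₂/V₁) = 3.74×8.314×505×ln(0.144) = -30400 J.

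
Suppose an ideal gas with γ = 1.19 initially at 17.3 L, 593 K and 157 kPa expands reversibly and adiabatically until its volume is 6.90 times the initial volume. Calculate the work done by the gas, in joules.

n = P₁V₁/(RT₁) = 157×17.3/(8.314×593) = 0.551 mol.
Adiabatic: TV^(γ−1) = const ⇒ T₂ = 593×(0.145)^0.190 = 411 K; PV^γ = const ⇒ P₂ = 15.8 kPa.
ΔU = nCvΔT = 0.551×43.8×(411−593) = -4390 J.
Q = 0 for an adiabatic process, so W = −ΔU = 4390 J.

4390 J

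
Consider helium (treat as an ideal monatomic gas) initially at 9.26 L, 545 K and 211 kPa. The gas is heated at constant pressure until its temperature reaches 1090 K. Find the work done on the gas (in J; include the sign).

-1950 J

n = P₁V₁/(RT₁) = 211×9.26/(8.314×545) = 0.431 mol.
Isobaric: P stays 211 kPa; V/T = const ⇒ T₂ = 1090 K, V₂ = 18.5 L.
W = PΔV = 211×(18.5−9.26) kPa·L = 1950 J.
Work done on the gas = −W_by = -1950 J.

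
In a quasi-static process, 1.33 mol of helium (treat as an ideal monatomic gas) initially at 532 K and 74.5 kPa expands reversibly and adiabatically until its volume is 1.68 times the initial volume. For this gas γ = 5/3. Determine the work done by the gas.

V₁ = nRT₁/P₁ = 1.33×8.314×532/74.5 = 79.0 L.
Adiabatic: TV^(γ−1) = const ⇒ T₂ = 532×(0.595)^0.667 = 376 K; PV^γ = const ⇒ P₂ = 31.4 kPa.
ΔU = nCvΔT = 1.33×12.5×(376−532) = -2580 J.
Q = 0 for an adiabatic process, so W = −ΔU = 2580 J.

2580 J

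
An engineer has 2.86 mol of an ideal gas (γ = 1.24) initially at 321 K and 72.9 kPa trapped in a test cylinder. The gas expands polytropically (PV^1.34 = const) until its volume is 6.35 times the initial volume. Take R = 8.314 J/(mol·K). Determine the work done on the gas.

V₁ = nRT₁/P₁ = 2.86×8.314×321/72.9 = 105 L.
Polytropic n=1.34: T₂ = T₁(V₁/V₂)^(n−1) = 321×(0.157)^0.34 = 171 K; P₂ = P₁(V₁/V₂)^n = 6.12 kPa.
W = (P₁V₁−P₂V₂)/(n−1) = (72.9×105−6.12×665)/0.34 = 10500 J.
Work done on the gas = −W_by = -10500 J.

-10500 J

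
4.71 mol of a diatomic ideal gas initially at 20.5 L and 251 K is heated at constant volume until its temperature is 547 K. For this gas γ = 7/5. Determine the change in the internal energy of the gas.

P₁ = nRT₁/V₁ = 4.71×8.314×251/20.5 = 479 kPa.
Isochoric: V stays 20.5 L; P/T = const ⇒ T₂ = 547 K, P₂ = 1040 kPa.
For an ideal gas ΔU = nCvΔT with Cv = (5/2)R = 20.8 J/(mol·K).
ΔU = 4.71×20.8×(547−251) = 29000 J.

29000 J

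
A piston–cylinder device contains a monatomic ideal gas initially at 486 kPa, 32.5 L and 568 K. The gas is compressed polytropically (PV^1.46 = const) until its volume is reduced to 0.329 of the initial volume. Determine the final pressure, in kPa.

Polytropic n=1.46: T₂ = T₁(V₁/V₂)^(n−1) = 568×(3.04)^0.46 = 947 K; P₂ = P₁(V₁/V₂)^n = 2460 kPa.

2460 kPa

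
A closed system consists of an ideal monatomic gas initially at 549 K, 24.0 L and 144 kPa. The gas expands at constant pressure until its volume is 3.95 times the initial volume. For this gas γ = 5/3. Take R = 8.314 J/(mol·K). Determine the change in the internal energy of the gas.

15300 J

n = P₁V₁/(RT₁) = 144×24.0/(8.314×549) = 0.757 mol.
Isobaric: P stays 144 kPa; V/T = const ⇒ T₂ = 2170 K, V₂ = 94.8 L.
For an ideal gas ΔU = nCvΔT with Cv = (3/2)R = 12.5 J/(mol·K).
ΔU = 0.757×12.5×(2170−549) = 15300 J.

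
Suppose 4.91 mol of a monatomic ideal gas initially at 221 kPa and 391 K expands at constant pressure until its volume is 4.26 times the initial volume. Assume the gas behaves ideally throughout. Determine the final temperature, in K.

V₁ = nRT₁/P₁ = 4.91×8.314×391/221 = 72.2 L.
Isobaric: P stays 221 kPa; V/T = const ⇒ T₂ = 1670 K, V₂ = 308 L.

1670 K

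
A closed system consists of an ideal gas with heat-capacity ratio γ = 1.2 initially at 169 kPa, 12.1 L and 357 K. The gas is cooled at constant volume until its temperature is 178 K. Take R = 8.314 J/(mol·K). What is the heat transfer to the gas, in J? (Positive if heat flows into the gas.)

n = P₁V₁/(RT₁) = 169×12.1/(8.314×357) = 0.689 mol.
Isochoric: V stays 12.1 L; P/T = const ⇒ T₂ = 178 K, P₂ = 84.3 kPa.
W = 0 (no volume change).
ΔU = nCvΔT = 0.689×41.6×(178−357) = -5130 J.
Q = ΔU = -5130 J.

-5130 J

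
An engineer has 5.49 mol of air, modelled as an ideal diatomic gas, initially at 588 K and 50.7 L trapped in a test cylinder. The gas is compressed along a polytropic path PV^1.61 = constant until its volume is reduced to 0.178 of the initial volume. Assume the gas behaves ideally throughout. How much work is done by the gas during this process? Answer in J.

P₁ = nRT₁/V₁ = 5.49×8.314×588/50.7 = 529 kPa.
Polytropic n=1.61: T₂ = T₁(V₁/V₂)^(n−1) = 588×(5.62)^0.61 = 1690 K; P₂ = P₁(V₁/V₂)^n = 8520 kPa.
W = (P₁V₁−P₂V₂)/(n−1) = (529×50.7−8520×9.02)/0.61 = -82100 J.

-82100 J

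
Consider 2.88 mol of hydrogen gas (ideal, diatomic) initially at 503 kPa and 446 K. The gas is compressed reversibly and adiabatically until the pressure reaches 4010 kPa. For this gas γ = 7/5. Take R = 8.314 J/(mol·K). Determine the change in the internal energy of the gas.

21600 J

V₁ = nRT₁/P₁ = 2.88×8.314×446/503 = 21.2 L.
Adiabatic: T₂/T₁ = (P₂/P₁)^((γ−1)/γ) ⇒ T₂ = 446×(7.97)^0.286 = 807 K; V₂ = 4.82 L.
For an ideal gas ΔU = nCvΔT with Cv = (5/2)R = 20.8 J/(mol·K).
ΔU = 2.88×20.8×(807−446) = 21600 J.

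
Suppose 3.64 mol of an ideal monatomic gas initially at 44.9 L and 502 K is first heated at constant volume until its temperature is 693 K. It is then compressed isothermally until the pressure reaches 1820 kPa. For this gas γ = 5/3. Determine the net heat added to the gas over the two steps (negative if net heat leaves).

-19900 J

P₁ = nRT₁/V₁ = 3.64×8.314×502/44.9 = 338 kPa.
Step 1 — Isochoric: V stays 44.9 L; P/T = const ⇒ T₂ = 693 K, P₂ = 467 kPa.
W = 0 (no volume change).
ΔU = nCvΔT = 3.64×12.5×(693−502) = 8670 J.
Q = ΔU = 8670 J.
State after step 1: P = 467 kPa, V = 44.9 L, T = 693 K.
Step 2 — Isothermal: T stays 693 K; PV = const ⇒ V₂ = 11.5 L, P₂ = 1820 kPa.
ΔU = 0 (ideal gas, T constant).
W = nRT ln(V₂/V₁) = 3.64×8.314×693×ln(0.257) = -28500 J.
Q = ΔU + W = -28500 J.
Net over both steps: W = -28500 J, Q = -19900 J, ΔU = 8670 J.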